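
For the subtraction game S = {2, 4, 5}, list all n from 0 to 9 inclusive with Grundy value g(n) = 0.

0, 1, 7, 8

Build the Grundy sequence with g(k) = mex{g(k−s) : s ∈ {2, 4, 5}, s ≤ k}:
k:     0  1  2  3  4  5  6  7  8  9
g(k):  0  0  1  1  2  2  3  0  0  1
The P-positions (g = 0) in 0..9 are 0, 1, 7, 8.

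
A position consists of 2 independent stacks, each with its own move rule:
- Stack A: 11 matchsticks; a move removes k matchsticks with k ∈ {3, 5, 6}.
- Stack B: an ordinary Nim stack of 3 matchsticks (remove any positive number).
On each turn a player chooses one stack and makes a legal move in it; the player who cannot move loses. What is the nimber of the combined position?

Build the Grundy sequence for stack A with g(k) = mex{g(k−s) : s ∈ {3, 5, 6}, s ≤ k}:
g(0) = mex{} = 0
g(1) = mex{} = 0
g(2) = mex{} = 0
g(3) = mex{0} = 1
g(4) = mex{0} = 1
g(5) = mex{0} = 1
g(6) = mex{0,1} = 2
g(7) = mex{0,1} = 2
g(8) = mex{0,1} = 2
g(9) = mex{1,2} = 0
g(10) = mex{1,2} = 0
g(11) = mex{1,2} = 0
So g(11) = 0.
Stack B is a plain Nim stack of size 3, so its Grundy value is 3.
The value of a disjunctive sum is the nim-sum of the parts.
Combined value = 0 ⊕ 3 = 3.

3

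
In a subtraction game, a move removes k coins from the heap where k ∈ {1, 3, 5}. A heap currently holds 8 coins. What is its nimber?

Grundy values for subtraction set {1, 3, 5}:
k:     0  1  2  3  4  5  6  7  8
g(k):  0  1  0  1  0  1  0  1  0
So g(8) = 0.

0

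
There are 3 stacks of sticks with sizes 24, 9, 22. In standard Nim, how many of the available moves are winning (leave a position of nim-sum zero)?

1

Nim-sum: 24 XOR 9 XOR 22 = 7.
The overall nim-sum is X = 7. A stack of size p has a winning move iff p XOR X < p (reduce it to p XOR X).
  24: 24 XOR 7 = 31 ≥ 24 — no move.
  9: 9 XOR 7 = 14 ≥ 9 — no move.
  22: 22 XOR 7 = 17 < 22 — winning move (to 17).
That gives 1 winning move.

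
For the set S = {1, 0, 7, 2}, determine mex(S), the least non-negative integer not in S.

The values 0, 1, 2 are all present; 3 is the first non-negative integer missing from the set.

3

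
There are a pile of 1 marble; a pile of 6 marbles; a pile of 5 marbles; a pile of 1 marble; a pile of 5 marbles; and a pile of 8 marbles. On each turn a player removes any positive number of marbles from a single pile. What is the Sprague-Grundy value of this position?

14

Write each in binary and XOR column by column:
  0001  (1)
  0110  (6)
  0101  (5)
  0001  (1)
  0101  (5)
  1000  (8)
  ----
  1110  (14)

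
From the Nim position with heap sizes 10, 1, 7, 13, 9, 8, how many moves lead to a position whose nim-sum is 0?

0

Bitwise XOR of the heap sizes:
  1010  (10)
  0001  (1)
  0111  (7)
  1101  (13)
  1001  (9)
  1000  (8)
  ----
  0000  (0)
The nim-sum is already 0, so every move leaves a nonzero nim-sum — there are no winning moves.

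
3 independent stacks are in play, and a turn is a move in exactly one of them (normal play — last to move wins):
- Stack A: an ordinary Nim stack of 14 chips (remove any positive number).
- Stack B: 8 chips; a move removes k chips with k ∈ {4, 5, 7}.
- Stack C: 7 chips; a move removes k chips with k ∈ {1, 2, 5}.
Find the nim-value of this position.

Stack A is a plain Nim stack of size 14, so its Grundy value is 14.
For stack B, compute g(0), g(1), … with moves {4, 5, 7}:
k:     0  1  2  3  4  5  6  7  8
g(k):  0  0  0  0  1  1  1  1  2
So g(8) = 2.
Build the Grundy sequence for stack C with g(k) = mex{g(k−s) : s ∈ {1, 2, 5}, s ≤ k}:
k:     0  1  2  3  4  5  6  7
g(k):  0  1  2  0  1  2  0  1
So g(7) = 1.
The value of a disjunctive sum is the nim-sum of the parts.
Combined value = 14 ⊕ 2 ⊕ 1 = 13.

13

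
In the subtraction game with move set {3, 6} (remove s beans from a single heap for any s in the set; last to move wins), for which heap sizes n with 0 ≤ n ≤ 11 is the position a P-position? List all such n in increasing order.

Grundy values for subtraction set {3, 6}:
g(0) = mex{} = 0
g(1) = mex{} = 0
g(2) = mex{} = 0
g(3) = mex{0} = 1
g(4) = mex{0} = 1
g(5) = mex{0} = 1
g(6) = mex{0,1} = 2
g(7) = mex{0,1} = 2
g(8) = mex{0,1} = 2
g(9) = mex{1,2} = 0
g(10) = mex{1,2} = 0
g(11) = mex{1,2} = 0
The P-positions (g = 0) in 0..11 are 0, 1, 2, 9, 10, 11.

0, 1, 2, 9, 10, 11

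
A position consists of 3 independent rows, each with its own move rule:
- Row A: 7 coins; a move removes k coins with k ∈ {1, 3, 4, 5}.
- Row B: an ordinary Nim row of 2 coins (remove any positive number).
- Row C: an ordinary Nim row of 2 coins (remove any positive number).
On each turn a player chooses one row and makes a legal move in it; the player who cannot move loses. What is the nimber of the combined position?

3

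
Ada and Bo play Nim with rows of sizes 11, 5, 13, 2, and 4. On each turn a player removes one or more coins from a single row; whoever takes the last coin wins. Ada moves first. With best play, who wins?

Nim-sum: 11 ^ 5 ^ 13 ^ 2 ^ 4 = 5.
The nim-sum is 5 ≠ 0, so this is an N-position: the player to move can win; Ada has a winning move.

Ada wins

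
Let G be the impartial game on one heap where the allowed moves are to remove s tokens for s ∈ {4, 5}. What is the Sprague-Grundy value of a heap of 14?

Compute g(0), g(1), … for moves {4, 5}:
k:     0  1  2  3  4  5  6  7  8  9 10 11 12 13 14
g(k):  0  0  0  0  1  1  1  1  2  0  0  0  0  1  1
So g(14) = 1.

1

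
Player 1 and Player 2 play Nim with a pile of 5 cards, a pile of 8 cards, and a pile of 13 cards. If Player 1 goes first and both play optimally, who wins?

Player 2 wins

Compute the nim-sum pairwise:
5 ^ 8 = 13
13 ^ 13 = 0
The nim-sum is 0, so this is a P-position: the player to move is in a losing position under optimal play; Player 1 is about to move from it and so loses — Player 2 wins.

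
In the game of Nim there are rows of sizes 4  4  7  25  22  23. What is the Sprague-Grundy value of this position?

31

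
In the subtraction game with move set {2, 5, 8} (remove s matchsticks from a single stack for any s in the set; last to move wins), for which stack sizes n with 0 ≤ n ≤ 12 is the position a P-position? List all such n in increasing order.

0, 1, 4, 7, 10, 11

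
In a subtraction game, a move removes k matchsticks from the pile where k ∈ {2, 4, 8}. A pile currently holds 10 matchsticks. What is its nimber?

2

Compute g(0), g(1), … for moves {2, 4, 8}:
k:     0  1  2  3  4  5  6  7  8  9 10
g(k):  0  0  1  1  2  2  0  0  1  1  2
So g(10) = 2.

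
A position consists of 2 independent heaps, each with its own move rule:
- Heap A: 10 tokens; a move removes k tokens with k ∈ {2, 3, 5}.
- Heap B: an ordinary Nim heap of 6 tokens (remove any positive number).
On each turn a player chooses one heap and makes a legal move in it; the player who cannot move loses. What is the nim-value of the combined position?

Build the Grundy sequence for heap A with g(k) = mex{g(k−s) : s ∈ {2, 3, 5}, s ≤ k}:
g(0) = mex{} = 0
g(1) = mex{} = 0
g(2) = mex{0} = 1
g(3) = mex{0} = 1
g(4) = mex{0,1} = 2
g(5) = mex{0,1} = 2
g(6) = mex{0,1,2} = 3
g(7) = mex{1,2} = 0
g(8) = mex{1,2,3} = 0
g(9) = mex{0,2,3} = 1
g(10) = mex{0,2} = 1
So g(10) = 1.
Heap B is a plain Nim heap of size 6, so its Grundy value is 6.
The value of a disjunctive sum is the nim-sum of the parts.
Combined value = 1 ⊕ 6 = 7.

7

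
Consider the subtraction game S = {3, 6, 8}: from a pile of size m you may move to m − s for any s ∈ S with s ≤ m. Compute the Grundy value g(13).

Compute g(0), g(1), … for moves {3, 6, 8}:
g(0) = mex{} = 0
g(1) = mex{} = 0
g(2) = mex{} = 0
g(3) = mex{0} = 1
g(4) = mex{0} = 1
g(5) = mex{0} = 1
g(6) = mex{0,1} = 2
g(7) = mex{0,1} = 2
g(8) = mex{0,1} = 2
g(9) = mex{0,1,2} = 3
g(10) = mex{0,1,2} = 3
g(11) = mex{1,2} = 0
g(12) = mex{1,2,3} = 0
g(13) = mex{1,2,3} = 0
So g(13) = 0.

0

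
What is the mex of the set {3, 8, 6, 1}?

0

0 is not in the set, so the mex is 0.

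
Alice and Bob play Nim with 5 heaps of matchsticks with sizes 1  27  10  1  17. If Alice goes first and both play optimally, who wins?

Bob wins

Nim-sum: 1 ^ 27 ^ 10 ^ 1 ^ 17 = 0.
The nim-sum is 0, so this is a P-position: the player to move is in a losing position under optimal play; Alice is about to move from it and so loses — Bob wins.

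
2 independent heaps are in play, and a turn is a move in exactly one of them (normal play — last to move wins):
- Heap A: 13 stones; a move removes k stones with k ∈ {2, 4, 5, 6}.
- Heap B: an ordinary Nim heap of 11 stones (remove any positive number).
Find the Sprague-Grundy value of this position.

9

Build the Grundy sequence for heap A with g(k) = mex{g(k−s) : s ∈ {2, 4, 5, 6}, s ≤ k}:
g(0) = mex{} = 0
g(1) = mex{} = 0
g(2) = mex{0} = 1
g(3) = mex{0} = 1
g(4) = mex{0,1} = 2
g(5) = mex{0,1} = 2
g(6) = mex{0,1,2} = 3
g(7) = mex{0,1,2} = 3
g(8) = mex{1,2,3} = 0
g(9) = mex{1,2,3} = 0
g(10) = mex{0,2,3} = 1
g(11) = mex{0,2,3} = 1
g(12) = mex{0,1,3} = 2
g(13) = mex{0,1,3} = 2
So g(13) = 2.
Heap B is a plain Nim heap of size 11, so its Grundy value is 11.
The value of a disjunctive sum is the nim-sum of the parts.
Combined value = 2 ⊕ 11 = 9.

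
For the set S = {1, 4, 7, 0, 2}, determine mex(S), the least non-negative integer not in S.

The values 0, 1, 2 are all present; 3 is the first non-negative integer missing from the set.

3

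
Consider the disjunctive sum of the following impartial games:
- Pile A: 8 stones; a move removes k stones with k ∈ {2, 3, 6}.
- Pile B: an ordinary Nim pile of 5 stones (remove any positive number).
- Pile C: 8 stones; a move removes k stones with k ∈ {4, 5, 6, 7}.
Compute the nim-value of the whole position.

5

Grundy values for pile A (subtraction set {2, 3, 6}):
g(0) = mex{} = 0
g(1) = mex{} = 0
g(2) = mex{0} = 1
g(3) = mex{0} = 1
g(4) = mex{0,1} = 2
g(5) = mex{1} = 0
g(6) = mex{0,1,2} = 3
g(7) = mex{0,2} = 1
g(8) = mex{0,1,3} = 2
So g(8) = 2.
Pile B is a plain Nim pile of size 5, so its Grundy value is 5.
Grundy values for pile C (subtraction set {4, 5, 6, 7}):
g(0) = mex{} = 0
g(1) = mex{} = 0
g(2) = mex{} = 0
g(3) = mex{} = 0
g(4) = mex{0} = 1
g(5) = mex{0} = 1
g(6) = mex{0} = 1
g(7) = mex{0} = 1
g(8) = mex{0,1} = 2
So g(8) = 2.
The value of a disjunctive sum is the nim-sum of the parts.
Combined value = 2 XOR 5 XOR 2 = 5.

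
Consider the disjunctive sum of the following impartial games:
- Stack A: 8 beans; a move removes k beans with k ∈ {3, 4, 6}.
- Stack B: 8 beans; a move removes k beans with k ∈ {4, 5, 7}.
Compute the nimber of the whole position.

0

Build the Grundy sequence for stack A with g(k) = mex{g(k−s) : s ∈ {3, 4, 6}, s ≤ k}:
k:     0  1  2  3  4  5  6  7  8
g(k):  0  0  0  1  1  1  2  2  2
So g(8) = 2.
Build the Grundy sequence for stack B with g(k) = mex{g(k−s) : s ∈ {4, 5, 7}, s ≤ k}:
k:     0  1  2  3  4  5  6  7  8
g(k):  0  0  0  0  1  1  1  1  2
So g(8) = 2.
By the Sprague-Grundy theorem, the Grundy value of a sum of independent games is the XOR of the component values.
Combined value = 2 XOR 2 = 0.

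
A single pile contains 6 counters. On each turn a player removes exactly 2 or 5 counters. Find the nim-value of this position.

Compute g(0), g(1), … for moves {2, 5}:
g(0) = mex{} = 0
g(1) = mex{} = 0
g(2) = mex{0} = 1
g(3) = mex{0} = 1
g(4) = mex{1} = 0
g(5) = mex{0,1} = 2
g(6) = mex{0} = 1
So g(6) = 1.

1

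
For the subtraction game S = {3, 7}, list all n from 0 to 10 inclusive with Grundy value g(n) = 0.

Grundy values for subtraction set {3, 7}:
k:     0  1  2  3  4  5  6  7  8  9 10
g(k):  0  0  0  1  1  1  0  2  2  1  0
The P-positions (g = 0) in 0..10 are 0, 1, 2, 6, 10.

0, 1, 2, 6, 10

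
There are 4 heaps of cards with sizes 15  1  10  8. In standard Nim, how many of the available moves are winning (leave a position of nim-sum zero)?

3

Write each in binary and XOR column by column:
  1111  (15)
  0001  (1)
  1010  (10)
  1000  (8)
  ----
  1100  (12)
The overall nim-sum is X = 12. A heap of size p has a winning move iff p XOR X < p (reduce it to p XOR X).
  15: 15 XOR 12 = 3 < 15 — winning move (to 3).
  1: 1 XOR 12 = 13 ≥ 1 — no move.
  10: 10 XOR 12 = 6 < 10 — winning move (to 6).
  8: 8 XOR 12 = 4 < 8 — winning move (to 4).
That gives 3 winning moves.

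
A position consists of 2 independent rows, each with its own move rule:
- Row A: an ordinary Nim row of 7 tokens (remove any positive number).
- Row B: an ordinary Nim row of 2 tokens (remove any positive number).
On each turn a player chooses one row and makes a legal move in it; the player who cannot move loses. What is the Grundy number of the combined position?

Row A is a plain Nim row of size 7, so its Grundy value is 7.
Row B is a plain Nim row of size 2, so its Grundy value is 2.
By the Sprague-Grundy theorem, the Grundy value of a sum of independent games is the XOR of the component values.
Combined value = 7 XOR 2 = 5.

5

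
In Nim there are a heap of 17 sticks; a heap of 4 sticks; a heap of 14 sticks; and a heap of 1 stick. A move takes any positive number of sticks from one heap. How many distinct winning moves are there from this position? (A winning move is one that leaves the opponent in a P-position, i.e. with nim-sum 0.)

1

Nim-sum: 17 ⊕ 4 ⊕ 14 ⊕ 1 = 26.
The overall nim-sum is X = 26. A heap of size p has a winning move iff p XOR X < p (reduce it to p XOR X).
  17: 17 XOR 26 = 11 < 17 — winning move (to 11).
  4: 4 XOR 26 = 30 ≥ 4 — no move.
  14: 14 XOR 26 = 20 ≥ 14 — no move.
  1: 1 XOR 26 = 27 ≥ 1 — no move.
That gives 1 winning move.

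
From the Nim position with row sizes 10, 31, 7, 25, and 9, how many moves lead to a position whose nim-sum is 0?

In binary:
  01010  (10)
  11111  (31)
  00111  (7)
  11001  (25)
  01001  (9)
  -----
  00010  (2)
The overall nim-sum is X = 2. A row of size p has a winning move iff p XOR X < p (reduce it to p XOR X).
  10: 10 XOR 2 = 8 < 10 — winning move (to 8).
  31: 31 XOR 2 = 29 < 31 — winning move (to 29).
  7: 7 XOR 2 = 5 < 7 — winning move (to 5).
  25: 25 XOR 2 = 27 ≥ 25 — no move.
  9: 9 XOR 2 = 11 ≥ 9 — no move.
That gives 3 winning moves.

3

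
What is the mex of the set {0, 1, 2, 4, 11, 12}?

3

The values 0, 1, 2 are all present; 3 is the first non-negative integer missing from the set.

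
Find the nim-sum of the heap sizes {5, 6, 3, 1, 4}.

Compute the nim-sum pairwise:
5 ^ 6 = 3
3 ^ 3 = 0
0 ^ 1 = 1
1 ^ 4 = 5

5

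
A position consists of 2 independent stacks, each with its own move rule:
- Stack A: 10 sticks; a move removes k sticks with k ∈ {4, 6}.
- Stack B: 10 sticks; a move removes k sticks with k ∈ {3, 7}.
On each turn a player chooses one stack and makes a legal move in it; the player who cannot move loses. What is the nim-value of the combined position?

Grundy values for stack A (subtraction set {4, 6}):
g(0) = mex{} = 0
g(1) = mex{} = 0
g(2) = mex{} = 0
g(3) = mex{} = 0
g(4) = mex{0} = 1
g(5) = mex{0} = 1
g(6) = mex{0} = 1
g(7) = mex{0} = 1
g(8) = mex{0,1} = 2
g(9) = mex{0,1} = 2
g(10) = mex{1} = 0
So g(10) = 0.
For stack B, compute g(0), g(1), … with moves {3, 7}:
g(0) = mex{} = 0
g(1) = mex{} = 0
g(2) = mex{} = 0
g(3) = mex{0} = 1
g(4) = mex{0} = 1
g(5) = mex{0} = 1
g(6) = mex{1} = 0
g(7) = mex{0,1} = 2
g(8) = mex{0,1} = 2
g(9) = mex{0} = 1
g(10) = mex{1,2} = 0
So g(10) = 0.
The value of a disjunctive sum is the nim-sum of the parts.
Combined value = 0 ⊕ 0 = 0.

0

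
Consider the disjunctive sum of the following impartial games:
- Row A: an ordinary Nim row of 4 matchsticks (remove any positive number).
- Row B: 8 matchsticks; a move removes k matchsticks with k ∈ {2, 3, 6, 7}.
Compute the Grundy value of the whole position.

Row A is a plain Nim row of size 4, so its Grundy value is 4.
For row B, compute g(0), g(1), … with moves {2, 3, 6, 7}:
k:     0  1  2  3  4  5  6  7  8
g(k):  0  0  1  1  2  0  3  1  2
So g(8) = 2.
The value of a disjunctive sum is the nim-sum of the parts.
Combined value = 4 XOR 2 = 6.

6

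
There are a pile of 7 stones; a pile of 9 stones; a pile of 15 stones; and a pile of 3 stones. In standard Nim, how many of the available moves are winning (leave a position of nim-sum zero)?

Compute the nim-sum pairwise:
7 ^ 9 = 14
14 ^ 15 = 1
1 ^ 3 = 2
The overall nim-sum is X = 2. A pile of size p has a winning move iff p XOR X < p (reduce it to p XOR X).
  7: 7 XOR 2 = 5 < 7 — winning move (to 5).
  9: 9 XOR 2 = 11 ≥ 9 — no move.
  15: 15 XOR 2 = 13 < 15 — winning move (to 13).
  3: 3 XOR 2 = 1 < 3 — winning move (to 1).
That gives 3 winning moves.

3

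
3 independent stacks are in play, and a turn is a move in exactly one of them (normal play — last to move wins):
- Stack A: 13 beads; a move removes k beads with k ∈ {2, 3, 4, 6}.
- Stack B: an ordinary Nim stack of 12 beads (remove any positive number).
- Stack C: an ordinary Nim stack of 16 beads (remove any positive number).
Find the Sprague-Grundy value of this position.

30

Grundy values for stack A (subtraction set {2, 3, 4, 6}):
k:     0  1  2  3  4  5  6  7  8  9 10 11 12 13
g(k):  0  0  1  1  2  2  3  3  0  0  1  1  2  2
So g(13) = 2.
Stack B is a plain Nim stack of size 12, so its Grundy value is 12.
Stack C is a plain Nim stack of size 16, so its Grundy value is 16.
The value of a disjunctive sum is the nim-sum of the parts.
Combined value = 2 XOR 12 XOR 16 = 30.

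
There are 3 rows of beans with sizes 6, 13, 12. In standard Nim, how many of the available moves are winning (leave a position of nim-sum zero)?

Write each in binary and XOR column by column:
  0110  (6)
  1101  (13)
  1100  (12)
  ----
  0111  (7)
The overall nim-sum is X = 7. A row of size p has a winning move iff p XOR X < p (reduce it to p XOR X).
  6: 6 XOR 7 = 1 < 6 — winning move (to 1).
  13: 13 XOR 7 = 10 < 13 — winning move (to 10).
  12: 12 XOR 7 = 11 < 12 — winning move (to 11).
That gives 3 winning moves.

3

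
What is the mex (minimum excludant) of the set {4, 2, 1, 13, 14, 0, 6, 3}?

The values 0, 1, 2, 3, 4 are all present; 5 is the first non-negative integer missing from the set.

5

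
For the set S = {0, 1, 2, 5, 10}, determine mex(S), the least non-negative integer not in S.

3

The values 0, 1, 2 are all present; 3 is the first non-negative integer missing from the set.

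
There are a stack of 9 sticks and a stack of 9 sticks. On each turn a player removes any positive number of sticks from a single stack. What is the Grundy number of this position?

0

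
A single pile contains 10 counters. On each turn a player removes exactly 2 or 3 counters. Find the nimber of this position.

0

Build the Grundy sequence with g(k) = mex{g(k−s) : s ∈ {2, 3}, s ≤ k}:
k:     0  1  2  3  4  5  6  7  8  9 10
g(k):  0  0  1  1  2  0  0  1  1  2  0
So g(10) = 0.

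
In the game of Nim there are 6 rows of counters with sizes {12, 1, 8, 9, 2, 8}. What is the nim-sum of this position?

6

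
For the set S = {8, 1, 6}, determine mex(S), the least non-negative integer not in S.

0

0 is not in the set, so the mex is 0.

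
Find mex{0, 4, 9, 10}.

0 is in the set but 1 is not, so the mex is 1.

1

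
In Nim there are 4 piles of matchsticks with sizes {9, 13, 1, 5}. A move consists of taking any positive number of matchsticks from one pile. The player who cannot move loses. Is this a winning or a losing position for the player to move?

Losing position

Compute the nim-sum pairwise:
9 XOR 13 = 4
4 XOR 1 = 5
5 XOR 5 = 0
The nim-sum is 0, so this is a P-position: the player to move is in a losing position under optimal play.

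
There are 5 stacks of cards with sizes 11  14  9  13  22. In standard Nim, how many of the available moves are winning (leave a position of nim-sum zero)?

1

Nim-sum: 11 XOR 14 XOR 9 XOR 13 XOR 22 = 23.
The overall nim-sum is X = 23. A stack of size p has a winning move iff p XOR X < p (reduce it to p XOR X).
  11: 11 XOR 23 = 28 ≥ 11 — no move.
  14: 14 XOR 23 = 25 ≥ 14 — no move.
  9: 9 XOR 23 = 30 ≥ 9 — no move.
  13: 13 XOR 23 = 26 ≥ 13 — no move.
  22: 22 XOR 23 = 1 < 22 — winning move (to 1).
That gives 1 winning move.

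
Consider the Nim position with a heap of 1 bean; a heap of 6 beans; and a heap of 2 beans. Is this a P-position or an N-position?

N-position

Nim-sum: 1 ⊕ 6 ⊕ 2 = 5.
The nim-sum is 5 ≠ 0, so this is an N-position: the player to move can win.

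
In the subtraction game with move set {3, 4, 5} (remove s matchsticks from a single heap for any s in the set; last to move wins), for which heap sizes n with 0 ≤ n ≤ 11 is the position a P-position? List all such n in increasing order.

Build the Grundy sequence with g(k) = mex{g(k−s) : s ∈ {3, 4, 5}, s ≤ k}:
k:     0  1  2  3  4  5  6  7  8  9 10 11
g(k):  0  0  0  1  1  1  2  2  0  0  0  1
The P-positions (g = 0) in 0..11 are 0, 1, 2, 8, 9, 10.

0, 1, 2, 8, 9, 10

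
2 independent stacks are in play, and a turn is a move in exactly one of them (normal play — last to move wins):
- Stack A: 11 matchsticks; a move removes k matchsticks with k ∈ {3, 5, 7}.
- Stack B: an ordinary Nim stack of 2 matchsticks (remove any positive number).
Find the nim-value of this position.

Grundy values for stack A (subtraction set {3, 5, 7}):
g(0) = mex{} = 0
g(1) = mex{} = 0
g(2) = mex{} = 0
g(3) = mex{0} = 1
g(4) = mex{0} = 1
g(5) = mex{0} = 1
g(6) = mex{0,1} = 2
g(7) = mex{0,1} = 2
g(8) = mex{0,1} = 2
g(9) = mex{0,1,2} = 3
g(10) = mex{1,2} = 0
g(11) = mex{1,2} = 0
So g(11) = 0.
Stack B is a plain Nim stack of size 2, so its Grundy value is 2.
By the Sprague-Grundy theorem, the Grundy value of a sum of independent games is the XOR of the component values.
Combined value = 0 XOR 2 = 2.

2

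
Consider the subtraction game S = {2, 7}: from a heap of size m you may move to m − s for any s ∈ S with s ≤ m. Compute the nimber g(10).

Build the Grundy sequence with g(k) = mex{g(k−s) : s ∈ {2, 7}, s ≤ k}:
g(0) = mex{} = 0
g(1) = mex{} = 0
g(2) = mex{0} = 1
g(3) = mex{0} = 1
g(4) = mex{1} = 0
g(5) = mex{1} = 0
g(6) = mex{0} = 1
g(7) = mex{0} = 1
g(8) = mex{0,1} = 2
g(9) = mex{1} = 0
g(10) = mex{1,2} = 0
So g(10) = 0.

0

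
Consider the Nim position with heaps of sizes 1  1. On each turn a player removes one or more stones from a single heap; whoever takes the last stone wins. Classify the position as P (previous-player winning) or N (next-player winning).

P-position

Write each in binary and XOR column by column:
  1  (1)
  1  (1)
  -
  0  (0)
The nim-sum is 0, so this is a P-position: the player to move is in a losing position under optimal play.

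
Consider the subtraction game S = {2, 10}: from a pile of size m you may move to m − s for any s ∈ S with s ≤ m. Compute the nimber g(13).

Compute g(0), g(1), … for moves {2, 10}:
g(0) = mex{} = 0
g(1) = mex{} = 0
g(2) = mex{0} = 1
g(3) = mex{0} = 1
g(4) = mex{1} = 0
g(5) = mex{1} = 0
g(6) = mex{0} = 1
g(7) = mex{0} = 1
g(8) = mex{1} = 0
g(9) = mex{1} = 0
g(10) = mex{0} = 1
g(11) = mex{0} = 1
g(12) = mex{1} = 0
g(13) = mex{1} = 0
So g(13) = 0.

0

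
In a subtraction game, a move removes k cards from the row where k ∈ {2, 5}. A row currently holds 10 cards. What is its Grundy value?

1

Build the Grundy sequence with g(k) = mex{g(k−s) : s ∈ {2, 5}, s ≤ k}:
g(0) = mex{} = 0
g(1) = mex{} = 0
g(2) = mex{0} = 1
g(3) = mex{0} = 1
g(4) = mex{1} = 0
g(5) = mex{0,1} = 2
g(6) = mex{0} = 1
g(7) = mex{1,2} = 0
g(8) = mex{1} = 0
g(9) = mex{0} = 1
g(10) = mex{0,2} = 1
So g(10) = 1.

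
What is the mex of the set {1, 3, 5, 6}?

0

0 is not in the set, so the mex is 0.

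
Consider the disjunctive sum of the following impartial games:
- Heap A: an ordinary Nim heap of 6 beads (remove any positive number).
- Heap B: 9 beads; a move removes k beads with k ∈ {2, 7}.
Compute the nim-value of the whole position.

6

Heap A is a plain Nim heap of size 6, so its Grundy value is 6.
Grundy values for heap B (subtraction set {2, 7}):
k:     0  1  2  3  4  5  6  7  8  9
g(k):  0  0  1  1  0  0  1  1  2  0
So g(9) = 0.
By the Sprague-Grundy theorem, the Grundy value of a sum of independent games is the XOR of the component values.
Combined value = 6 XOR 0 = 6.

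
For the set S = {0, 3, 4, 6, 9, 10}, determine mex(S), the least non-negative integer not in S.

0 is in the set but 1 is not, so the mex is 1.

1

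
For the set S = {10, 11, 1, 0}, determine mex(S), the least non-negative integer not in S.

2

The values 0, 1 are all present; 2 is the first non-negative integer missing from the set.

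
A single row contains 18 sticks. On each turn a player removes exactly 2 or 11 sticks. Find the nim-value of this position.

Grundy values for subtraction set {2, 11}:
k:     0  1  2  3  4  5  6  7  8  9 10 11 12 13 14 15 16 17 18
g(k):  0  0  1  1  0  0  1  1  0  0  1  1  2  0  0  1  1  0  0
So g(18) = 0.

0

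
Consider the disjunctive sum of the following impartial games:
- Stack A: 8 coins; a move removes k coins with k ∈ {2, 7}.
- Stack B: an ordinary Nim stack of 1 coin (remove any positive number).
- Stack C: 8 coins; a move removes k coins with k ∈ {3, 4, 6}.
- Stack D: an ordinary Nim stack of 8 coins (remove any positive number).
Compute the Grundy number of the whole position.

Build the Grundy sequence for stack A with g(k) = mex{g(k−s) : s ∈ {2, 7}, s ≤ k}:
g(0) = mex{} = 0
g(1) = mex{} = 0
g(2) = mex{0} = 1
g(3) = mex{0} = 1
g(4) = mex{1} = 0
g(5) = mex{1} = 0
g(6) = mex{0} = 1
g(7) = mex{0} = 1
g(8) = mex{0,1} = 2
So g(8) = 2.
Stack B is a plain Nim stack of size 1, so its Grundy value is 1.
Grundy values for stack C (subtraction set {3, 4, 6}):
g(0) = mex{} = 0
g(1) = mex{} = 0
g(2) = mex{} = 0
g(3) = mex{0} = 1
g(4) = mex{0} = 1
g(5) = mex{0} = 1
g(6) = mex{0,1} = 2
g(7) = mex{0,1} = 2
g(8) = mex{0,1} = 2
So g(8) = 2.
Stack D is a plain Nim stack of size 8, so its Grundy value is 8.
By the Sprague-Grundy theorem, the Grundy value of a sum of independent games is the XOR of the component values.
Combined value = 2 ⊕ 1 ⊕ 2 ⊕ 8 = 9.

9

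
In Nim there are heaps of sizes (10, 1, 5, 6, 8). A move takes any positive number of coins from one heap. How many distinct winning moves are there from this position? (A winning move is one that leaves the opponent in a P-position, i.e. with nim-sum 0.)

Compute the nim-sum pairwise:
10 ⊕ 1 = 11
11 ⊕ 5 = 14
14 ⊕ 6 = 8
8 ⊕ 8 = 0
The nim-sum is already 0, so every move leaves a nonzero nim-sum — there are no winning moves.

0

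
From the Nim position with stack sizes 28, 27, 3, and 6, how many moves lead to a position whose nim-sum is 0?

3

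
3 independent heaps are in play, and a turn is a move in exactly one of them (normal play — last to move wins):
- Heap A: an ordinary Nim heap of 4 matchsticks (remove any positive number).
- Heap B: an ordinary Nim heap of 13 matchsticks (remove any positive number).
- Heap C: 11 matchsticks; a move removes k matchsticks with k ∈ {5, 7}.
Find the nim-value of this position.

Heap A is a plain Nim heap of size 4, so its Grundy value is 4.
Heap B is a plain Nim heap of size 13, so its Grundy value is 13.
Grundy values for heap C (subtraction set {5, 7}):
k:     0  1  2  3  4  5  6  7  8  9 10 11
g(k):  0  0  0  0  0  1  1  1  1  1  2  2
So g(11) = 2.
By the Sprague-Grundy theorem, the Grundy value of a sum of independent games is the XOR of the component values.
Combined value = 4 ⊕ 13 ⊕ 2 = 11.

11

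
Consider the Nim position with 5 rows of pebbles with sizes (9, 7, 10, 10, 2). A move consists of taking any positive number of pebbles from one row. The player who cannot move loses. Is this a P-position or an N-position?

N-position

Compute the nim-sum pairwise:
9 ^ 7 = 14
14 ^ 10 = 4
4 ^ 10 = 14
14 ^ 2 = 12
The nim-sum is 12 ≠ 0, so this is an N-position: the player to move can win.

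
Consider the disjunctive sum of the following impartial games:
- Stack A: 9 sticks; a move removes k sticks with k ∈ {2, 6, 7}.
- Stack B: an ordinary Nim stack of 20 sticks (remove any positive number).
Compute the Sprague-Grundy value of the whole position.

20

For stack A, compute g(0), g(1), … with moves {2, 6, 7}:
g(0) = mex{} = 0
g(1) = mex{} = 0
g(2) = mex{0} = 1
g(3) = mex{0} = 1
g(4) = mex{1} = 0
g(5) = mex{1} = 0
g(6) = mex{0} = 1
g(7) = mex{0} = 1
g(8) = mex{0,1} = 2
g(9) = mex{1} = 0
So g(9) = 0.
Stack B is a plain Nim stack of size 20, so its Grundy value is 20.
By the Sprague-Grundy theorem, the Grundy value of a sum of independent games is the XOR of the component values.
Combined value = 0 ⊕ 20 = 20.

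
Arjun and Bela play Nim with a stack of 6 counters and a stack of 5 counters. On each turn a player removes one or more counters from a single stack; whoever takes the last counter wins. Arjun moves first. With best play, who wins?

Compute the nim-sum pairwise:
6 XOR 5 = 3
The nim-sum is 3 ≠ 0, so this is an N-position: the player to move can win; Arjun has a winning move.

Arjun wins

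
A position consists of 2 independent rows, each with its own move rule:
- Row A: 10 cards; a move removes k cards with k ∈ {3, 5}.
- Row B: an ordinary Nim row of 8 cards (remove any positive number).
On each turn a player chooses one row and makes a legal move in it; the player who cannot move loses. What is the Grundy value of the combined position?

8

For row A, compute g(0), g(1), … with moves {3, 5}:
k:     0  1  2  3  4  5  6  7  8  9 10
g(k):  0  0  0  1  1  1  2  2  0  0  0
So g(10) = 0.
Row B is a plain Nim row of size 8, so its Grundy value is 8.
By the Sprague-Grundy theorem, the Grundy value of a sum of independent games is the XOR of the component values.
Combined value = 0 XOR 8 = 8.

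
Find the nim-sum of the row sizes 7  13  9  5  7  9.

8

Nim-sum: 7 ^ 13 ^ 9 ^ 5 ^ 7 ^ 9 = 8.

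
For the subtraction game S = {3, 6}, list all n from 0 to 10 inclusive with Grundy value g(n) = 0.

0, 1, 2, 9, 10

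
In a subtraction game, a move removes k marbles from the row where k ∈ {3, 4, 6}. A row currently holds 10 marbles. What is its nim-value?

Compute g(0), g(1), … for moves {3, 4, 6}:
g(0) = mex{} = 0
g(1) = mex{} = 0
g(2) = mex{} = 0
g(3) = mex{0} = 1
g(4) = mex{0} = 1
g(5) = mex{0} = 1
g(6) = mex{0,1} = 2
g(7) = mex{0,1} = 2
g(8) = mex{0,1} = 2
g(9) = mex{1,2} = 0
g(10) = mex{1,2} = 0
So g(10) = 0.

0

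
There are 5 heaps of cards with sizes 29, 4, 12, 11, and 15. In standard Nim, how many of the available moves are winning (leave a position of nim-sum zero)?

1

In binary:
  11101  (29)
  00100  (4)
  01100  (12)
  01011  (11)
  01111  (15)
  -----
  10001  (17)
The overall nim-sum is X = 17. A heap of size p has a winning move iff p XOR X < p (reduce it to p XOR X).
  29: 29 XOR 17 = 12 < 29 — winning move (to 12).
  4: 4 XOR 17 = 21 ≥ 4 — no move.
  12: 12 XOR 17 = 29 ≥ 12 — no move.
  11: 11 XOR 17 = 26 ≥ 11 — no move.
  15: 15 XOR 17 = 30 ≥ 15 — no move.
That gives 1 winning move.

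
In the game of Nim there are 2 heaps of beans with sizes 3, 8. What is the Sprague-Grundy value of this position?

11

Compute the nim-sum pairwise:
3 ^ 8 = 11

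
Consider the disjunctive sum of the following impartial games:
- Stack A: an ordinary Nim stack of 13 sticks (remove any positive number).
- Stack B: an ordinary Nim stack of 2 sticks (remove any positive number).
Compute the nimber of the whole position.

Stack A is a plain Nim stack of size 13, so its Grundy value is 13.
Stack B is a plain Nim stack of size 2, so its Grundy value is 2.
By the Sprague-Grundy theorem, the Grundy value of a sum of independent games is the XOR of the component values.
Combined value = 13 XOR 2 = 15.

15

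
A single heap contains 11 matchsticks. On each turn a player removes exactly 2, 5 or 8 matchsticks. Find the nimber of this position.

0

Grundy values for subtraction set {2, 5, 8}:
k:     0  1  2  3  4  5  6  7  8  9 10 11
g(k):  0  0  1  1  0  2  1  0  2  1  0  0
So g(11) = 0.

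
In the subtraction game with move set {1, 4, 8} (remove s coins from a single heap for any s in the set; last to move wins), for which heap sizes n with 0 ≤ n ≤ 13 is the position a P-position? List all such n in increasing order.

0, 2, 5, 7, 12

Build the Grundy sequence with g(k) = mex{g(k−s) : s ∈ {1, 4, 8}, s ≤ k}:
g(0) = mex{} = 0
g(1) = mex{0} = 1
g(2) = mex{1} = 0
g(3) = mex{0} = 1
g(4) = mex{0,1} = 2
g(5) = mex{1,2} = 0
g(6) = mex{0} = 1
g(7) = mex{1} = 0
g(8) = mex{0,2} = 1
g(9) = mex{0,1} = 2
g(10) = mex{0,1,2} = 3
g(11) = mex{0,1,3} = 2
g(12) = mex{1,2} = 0
g(13) = mex{0,2} = 1
The P-positions (g = 0) in 0..13 are 0, 2, 5, 7, 12.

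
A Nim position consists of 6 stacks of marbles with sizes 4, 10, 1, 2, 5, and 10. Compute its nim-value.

2

Compute the nim-sum pairwise:
4 XOR 10 = 14
14 XOR 1 = 15
15 XOR 2 = 13
13 XOR 5 = 8
8 XOR 10 = 2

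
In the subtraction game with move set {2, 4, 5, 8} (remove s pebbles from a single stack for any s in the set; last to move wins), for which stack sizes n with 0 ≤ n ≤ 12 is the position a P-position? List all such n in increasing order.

0, 1, 7, 10

Build the Grundy sequence with g(k) = mex{g(k−s) : s ∈ {2, 4, 5, 8}, s ≤ k}:
g(0) = mex{} = 0
g(1) = mex{} = 0
g(2) = mex{0} = 1
g(3) = mex{0} = 1
g(4) = mex{0,1} = 2
g(5) = mex{0,1} = 2
g(6) = mex{0,1,2} = 3
g(7) = mex{1,2} = 0
g(8) = mex{0,1,2,3} = 4
g(9) = mex{0,2} = 1
g(10) = mex{1,2,3,4} = 0
g(11) = mex{0,1,3} = 2
g(12) = mex{0,2,4} = 1
The P-positions (g = 0) in 0..12 are 0, 1, 7, 10.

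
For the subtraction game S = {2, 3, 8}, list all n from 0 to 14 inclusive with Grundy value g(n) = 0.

0, 1, 5, 6, 10, 11

Build the Grundy sequence with g(k) = mex{g(k−s) : s ∈ {2, 3, 8}, s ≤ k}:
k:     0  1  2  3  4  5  6  7  8  9 10 11 12 13 14
g(k):  0  0  1  1  2  0  0  1  1  2  0  0  1  1  2
The P-positions (g = 0) in 0..14 are 0, 1, 5, 6, 10, 11.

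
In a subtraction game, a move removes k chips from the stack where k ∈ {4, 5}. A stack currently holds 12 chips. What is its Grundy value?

Build the Grundy sequence with g(k) = mex{g(k−s) : s ∈ {4, 5}, s ≤ k}:
k:     0  1  2  3  4  5  6  7  8  9 10 11 12
g(k):  0  0  0  0  1  1  1  1  2  0  0  0  0
So g(12) = 0.

0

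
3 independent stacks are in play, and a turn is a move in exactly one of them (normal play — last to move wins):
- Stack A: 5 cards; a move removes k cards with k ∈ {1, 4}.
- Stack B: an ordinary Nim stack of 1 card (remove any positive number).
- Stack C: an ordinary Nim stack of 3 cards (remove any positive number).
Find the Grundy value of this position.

For stack A, compute g(0), g(1), … with moves {1, 4}:
k:     0  1  2  3  4  5
g(k):  0  1  0  1  2  0
So g(5) = 0.
Stack B is a plain Nim stack of size 1, so its Grundy value is 1.
Stack C is a plain Nim stack of size 3, so its Grundy value is 3.
By the Sprague-Grundy theorem, the Grundy value of a sum of independent games is the XOR of the component values.
Combined value = 0 ⊕ 1 ⊕ 3 = 2.

2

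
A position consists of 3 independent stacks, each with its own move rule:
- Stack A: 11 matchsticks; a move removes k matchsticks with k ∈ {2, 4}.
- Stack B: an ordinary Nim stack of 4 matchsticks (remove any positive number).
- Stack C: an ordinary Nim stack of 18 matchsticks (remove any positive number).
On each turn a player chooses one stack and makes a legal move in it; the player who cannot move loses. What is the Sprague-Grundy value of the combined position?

20

Grundy values for stack A (subtraction set {2, 4}):
k:     0  1  2  3  4  5  6  7  8  9 10 11
g(k):  0  0  1  1  2  2  0  0  1  1  2  2
So g(11) = 2.
Stack B is a plain Nim stack of size 4, so its Grundy value is 4.
Stack C is a plain Nim stack of size 18, so its Grundy value is 18.
By the Sprague-Grundy theorem, the Grundy value of a sum of independent games is the XOR of the component values.
Combined value = 2 ⊕ 4 ⊕ 18 = 20.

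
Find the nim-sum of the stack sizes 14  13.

3

Write each in binary and XOR column by column:
  1110  (14)
  1101  (13)
  ----
  0011  (3)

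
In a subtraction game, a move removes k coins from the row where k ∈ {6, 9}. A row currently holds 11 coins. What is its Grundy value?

1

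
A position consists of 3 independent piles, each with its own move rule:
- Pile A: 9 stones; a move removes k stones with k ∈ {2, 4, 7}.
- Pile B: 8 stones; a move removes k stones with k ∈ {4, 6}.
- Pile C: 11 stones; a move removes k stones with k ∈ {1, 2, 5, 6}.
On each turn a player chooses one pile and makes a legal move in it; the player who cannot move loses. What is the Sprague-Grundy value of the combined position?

3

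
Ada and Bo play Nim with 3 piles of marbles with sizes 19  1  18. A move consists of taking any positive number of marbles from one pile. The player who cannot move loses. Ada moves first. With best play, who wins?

Bo wins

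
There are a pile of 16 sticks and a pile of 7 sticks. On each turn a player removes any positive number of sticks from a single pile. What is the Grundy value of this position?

23

In binary:
  10000  (16)
  00111  (7)
  -----
  10111  (23)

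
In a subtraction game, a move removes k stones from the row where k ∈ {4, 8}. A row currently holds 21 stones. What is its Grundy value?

2

Grundy values for subtraction set {4, 8}:
k:     0  1  2  3  4  5  6  7  8  9 10 11 12 13 14 15 16 17 18 19 20 21
g(k):  0  0  0  0  1  1  1  1  2  2  2  2  0  0  0  0  1  1  1  1  2  2
So g(21) = 2.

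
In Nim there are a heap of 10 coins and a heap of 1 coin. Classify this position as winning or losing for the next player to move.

Winning position

Compute the nim-sum pairwise:
10 ⊕ 1 = 11
The nim-sum is 11 ≠ 0, so this is an N-position: the player to move can win.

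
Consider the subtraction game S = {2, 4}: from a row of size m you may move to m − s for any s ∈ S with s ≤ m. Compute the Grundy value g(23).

2

Build the Grundy sequence with g(k) = mex{g(k−s) : s ∈ {2, 4}, s ≤ k}:
k:     0  1  2  3  4  5  6  7  8  9 10 11 12 13 14 15 16 17 18 19 20 21 22 23
g(k):  0  0  1  1  2  2  0  0  1  1  2  2  0  0  1  1  2  2  0  0  1  1  2  2
So g(23) = 2.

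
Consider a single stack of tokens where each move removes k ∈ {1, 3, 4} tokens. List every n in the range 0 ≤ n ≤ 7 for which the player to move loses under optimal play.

Grundy values for subtraction set {1, 3, 4}:
k:     0  1  2  3  4  5  6  7
g(k):  0  1  0  1  2  3  2  0
The P-positions (g = 0) in 0..7 are 0, 2, 7.

0, 2, 7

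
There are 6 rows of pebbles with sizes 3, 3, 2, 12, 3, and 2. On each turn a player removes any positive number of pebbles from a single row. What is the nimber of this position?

15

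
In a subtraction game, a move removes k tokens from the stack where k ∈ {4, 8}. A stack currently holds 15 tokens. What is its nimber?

0

Grundy values for subtraction set {4, 8}:
k:     0  1  2  3  4  5  6  7  8  9 10 11 12 13 14 15
g(k):  0  0  0  0  1  1  1  1  2  2  2  2  0  0  0  0
So g(15) = 0.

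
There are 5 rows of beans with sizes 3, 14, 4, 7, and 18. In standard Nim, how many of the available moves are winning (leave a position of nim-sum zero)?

Compute the nim-sum pairwise:
3 ⊕ 14 = 13
13 ⊕ 4 = 9
9 ⊕ 7 = 14
14 ⊕ 18 = 28
The overall nim-sum is X = 28. A row of size p has a winning move iff p XOR X < p (reduce it to p XOR X).
  3: 3 XOR 28 = 31 ≥ 3 — no move.
  14: 14 XOR 28 = 18 ≥ 14 — no move.
  4: 4 XOR 28 = 24 ≥ 4 — no move.
  7: 7 XOR 28 = 27 ≥ 7 — no move.
  18: 18 XOR 28 = 14 < 18 — winning move (to 14).
That gives 1 winning move.

1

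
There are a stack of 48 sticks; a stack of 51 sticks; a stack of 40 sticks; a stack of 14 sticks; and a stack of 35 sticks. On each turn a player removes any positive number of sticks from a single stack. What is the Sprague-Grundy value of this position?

Nim-sum: 48 ^ 51 ^ 40 ^ 14 ^ 35 = 6.

6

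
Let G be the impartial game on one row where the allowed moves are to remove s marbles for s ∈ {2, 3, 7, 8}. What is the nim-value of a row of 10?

0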